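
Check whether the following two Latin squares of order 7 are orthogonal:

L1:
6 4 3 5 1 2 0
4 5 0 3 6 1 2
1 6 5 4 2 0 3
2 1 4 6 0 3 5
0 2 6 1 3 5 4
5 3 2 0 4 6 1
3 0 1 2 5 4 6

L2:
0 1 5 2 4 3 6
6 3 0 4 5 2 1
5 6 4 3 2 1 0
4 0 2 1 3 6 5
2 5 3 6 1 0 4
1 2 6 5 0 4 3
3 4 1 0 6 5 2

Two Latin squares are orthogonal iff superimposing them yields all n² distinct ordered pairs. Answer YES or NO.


Form the n² = 49 superimposed pairs (L1[i][j], L2[i][j]), row by row (rows and columns indexed from 0):
row 0: (6,0) (4,1) (3,5) (5,2) (1,4) (2,3) (0,6)
row 1: (4,6) (5,3) (0,0) (3,4) (6,5) (1,2) (2,1)
row 2: (1,5) (6,6) (5,4) (4,3) (2,2) (0,1) (3,0)
row 3: (2,4) (1,0) (4,2) (6,1) (0,3) (3,6) (5,5)
row 4: (0,2) (2,5) (6,3) (1,6) (3,1) (5,0) (4,4)
row 5: (5,1) (3,2) (2,6) (0,5) (4,0) (6,4) (1,3)
row 6: (3,3) (0,4) (1,1) (2,0) (5,6) (4,5) (6,2)
Orthogonality requires all 49 pairs distinct.
Check by first coordinate: for each symbol s of L1, list the L2 entries in the n cells where L1 = s; they must all differ.
  L1 = 0: L2 entries (in reading order) 6, 0, 1, 3, 2, 5, 4 — all 7 distinct ✓
  L1 = 1: L2 entries (in reading order) 4, 2, 5, 0, 6, 3, 1 — all 7 distinct ✓
  L1 = 2: L2 entries (in reading order) 3, 1, 2, 4, 5, 6, 0 — all 7 distinct ✓
  L1 = 3: L2 entries (in reading order) 5, 4, 0, 6, 1, 2, 3 — all 7 distinct ✓
  L1 = 4: L2 entries (in reading order) 1, 6, 3, 2, 4, 0, 5 — all 7 distinct ✓
  L1 = 5: L2 entries (in reading order) 2, 3, 4, 5, 0, 1, 6 — all 7 distinct ✓
  L1 = 6: L2 entries (in reading order) 0, 5, 6, 1, 3, 4, 2 — all 7 distinct ✓
Every symbol of L1 meets every symbol of L2 exactly once, so all 49 pairs are distinct (49 of 49).
Conclusion: YES.

YES


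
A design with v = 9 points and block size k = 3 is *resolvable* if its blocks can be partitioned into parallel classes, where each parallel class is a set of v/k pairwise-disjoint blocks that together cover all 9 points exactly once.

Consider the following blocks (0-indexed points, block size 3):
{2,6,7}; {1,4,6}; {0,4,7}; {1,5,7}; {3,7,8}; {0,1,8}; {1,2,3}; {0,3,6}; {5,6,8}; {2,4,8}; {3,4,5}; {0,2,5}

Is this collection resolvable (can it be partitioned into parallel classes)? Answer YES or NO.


v = 9, block size k = 3, number of blocks = 12.
For resolvability, blocks must partition into parallel classes of size v/k = 3.
Total blocks must therefore be a multiple of 3: 12 = 3·4 + 0 ⇒ divisible ✓.
Greedy packing gives 4 candidate class(es). Each should be a full parallel class (size 3, covers all 9 points).
  Class 1 (3 blocks): {2,6,7}; {0,1,8}; {3,4,5}. Points covered: [0, 1, 2, 3, 4, 5, 6, 7, 8].
  Class 2 (3 blocks): {1,4,6}; {3,7,8}; {0,2,5}. Points covered: [0, 1, 2, 3, 4, 5, 6, 7, 8].
  Class 3 (3 blocks): {0,4,7}; {1,2,3}; {5,6,8}. Points covered: [0, 1, 2, 3, 4, 5, 6, 7, 8].
  Class 4 (3 blocks): {1,5,7}; {0,3,6}; {2,4,8}. Points covered: [0, 1, 2, 3, 4, 5, 6, 7, 8].
All classes full (size 3)? YES. All classes cover every point? YES.
Resolvable? YES.

YES


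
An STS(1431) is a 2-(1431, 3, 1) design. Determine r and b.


An STS(v) is a 2-(v, 3, 1) BIBD: block size k = 3, λ = 1.
Replication: r(k − 1) = λ(v − 1) ⇒ r·2 = 1431 − 1 = 1430 ⇒ r = 715.
Block count: bk = vr ⇒ b·3 = 1431·715 = 1023165 ⇒ b = 341055.
(Check via b = v(v − 1)/6 = 1431·1430/6 = 2046330/6 = 341055.)

r = 715, b = 341055.


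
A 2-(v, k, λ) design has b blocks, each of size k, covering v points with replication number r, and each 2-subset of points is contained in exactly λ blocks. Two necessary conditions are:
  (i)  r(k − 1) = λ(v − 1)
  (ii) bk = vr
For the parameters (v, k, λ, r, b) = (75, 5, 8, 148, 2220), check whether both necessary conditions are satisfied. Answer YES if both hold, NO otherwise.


Condition (i): r(k − 1) = 148·4 = 592; λ(v − 1) = 8·74 = 592. Match? YES.
Condition (ii): bk = 2220·5 = 11100; vr = 75·148 = 11100. Match? YES.
Both conditions hold? YES.

YES


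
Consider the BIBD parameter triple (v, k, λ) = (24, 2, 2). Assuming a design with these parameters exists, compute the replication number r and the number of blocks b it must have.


Any 2-(v, k, λ) BIBD satisfies two necessary conditions:
  (i)  Each point sits in r blocks, and counting incidences through any fixed point gives r(k − 1) = λ(v − 1), so r = λ(v − 1)/(k − 1).
  (ii) Total incidences bk = vr, so b = vr/k.
Step 1: r = λ(v − 1)/(k − 1) = 2·(24 − 1)/(2 − 1) = 2·23/1 = 46/1 = 46.
Step 2: b = vr/k = 24·46/2 = 1104/2 = 552.
Check integrality: r = 46 ∈ Z ✓, b = 552 ∈ Z ✓.
(These identities are necessary conditions: they determine r and b for any design with these parameters, but do not by themselves prove that one exists.)

r = 46, b = 552.


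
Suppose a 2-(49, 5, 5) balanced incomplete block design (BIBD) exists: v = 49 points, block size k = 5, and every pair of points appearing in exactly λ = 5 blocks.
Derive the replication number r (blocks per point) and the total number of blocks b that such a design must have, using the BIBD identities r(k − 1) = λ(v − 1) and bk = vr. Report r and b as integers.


Any 2-(v, k, λ) BIBD satisfies two necessary conditions:
  (i)  Each point sits in r blocks, and counting incidences through any fixed point gives r(k − 1) = λ(v − 1), so r = λ(v − 1)/(k − 1).
  (ii) Total incidences bk = vr, so b = vr/k.
Step 1: r = λ(v − 1)/(k − 1) = 5·(49 − 1)/(5 − 1) = 5·48/4 = 240/4 = 60.
Step 2: b = vr/k = 49·60/5 = 2940/5 = 588.
Check integrality: r = 60 ∈ Z ✓, b = 588 ∈ Z ✓.
(These identities are necessary conditions: they determine r and b for any design with these parameters, but do not by themselves prove that one exists.)

r = 60, b = 588.


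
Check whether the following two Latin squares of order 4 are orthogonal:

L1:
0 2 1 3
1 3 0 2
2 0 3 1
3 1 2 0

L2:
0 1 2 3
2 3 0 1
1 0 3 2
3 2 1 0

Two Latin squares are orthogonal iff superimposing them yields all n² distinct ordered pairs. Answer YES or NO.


Form the n² = 16 superimposed pairs (L1[i][j], L2[i][j]), row by row (rows and columns indexed from 0):
row 0: (0,0) (2,1) (1,2) (3,3)
row 1: (1,2) (3,3) (0,0) (2,1)
row 2: (2,1) (0,0) (3,3) (1,2)
row 3: (3,3) (1,2) (2,1) (0,0)
Orthogonality requires all 16 pairs distinct.
But the pair (1,2) repeats: cell (0,2) has L1 = 1, L2 = 2, and cell (1,0) has L1 = 1, L2 = 2.
A repeated pair means some other pair never occurs (only 4 distinct pairs out of 16), so the squares are not orthogonal.
Conclusion: NO.

NO


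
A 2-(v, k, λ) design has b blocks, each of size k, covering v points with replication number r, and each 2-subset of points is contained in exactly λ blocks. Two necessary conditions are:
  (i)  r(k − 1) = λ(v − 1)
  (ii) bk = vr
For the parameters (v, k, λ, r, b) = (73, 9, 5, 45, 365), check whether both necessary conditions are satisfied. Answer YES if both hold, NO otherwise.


Condition (i): r(k − 1) = 45·8 = 360; λ(v − 1) = 5·72 = 360. Match? YES.
Condition (ii): bk = 365·9 = 3285; vr = 73·45 = 3285. Match? YES.
Both conditions hold? YES.

YES


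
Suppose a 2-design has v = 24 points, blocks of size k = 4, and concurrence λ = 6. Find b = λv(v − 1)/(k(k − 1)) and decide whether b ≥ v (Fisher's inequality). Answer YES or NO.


r = λ(v − 1)/(k − 1) = 6·23/3 = 46.
b = vr/k = 24·46/4 = 276.
Fisher's inequality: b ≥ v ⇔ 276 ≥ 24? YES.

YES


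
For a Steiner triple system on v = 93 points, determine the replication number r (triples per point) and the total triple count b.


An STS(v) is a 2-(v, 3, 1) BIBD: block size k = 3, λ = 1.
Replication: r(k − 1) = λ(v − 1) ⇒ r·2 = 93 − 1 = 92 ⇒ r = 46.
Block count: b = v(v − 1)/6 = 93·92/6 = 8556/6 = 1426.
(Check via bk = vr: 1426·3 = 4278 = 93·46 = 4278 ✓.)

r = 46, b = 1426.


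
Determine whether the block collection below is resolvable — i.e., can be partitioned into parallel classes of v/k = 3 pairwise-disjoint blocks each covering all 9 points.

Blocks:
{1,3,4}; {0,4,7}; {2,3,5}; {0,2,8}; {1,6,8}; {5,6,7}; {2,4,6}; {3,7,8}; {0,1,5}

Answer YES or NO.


v = 9, block size k = 3, number of blocks = 9.
For resolvability, blocks must partition into parallel classes of size v/k = 3.
Total blocks must therefore be a multiple of 3: 9 = 3·3 + 0 ⇒ divisible ✓.
Greedy packing gives 3 candidate class(es). Each should be a full parallel class (size 3, covers all 9 points).
  Class 1 (3 blocks): {1,3,4}; {0,2,8}; {5,6,7}. Points covered: [0, 1, 2, 3, 4, 5, 6, 7, 8].
  Class 2 (3 blocks): {0,4,7}; {2,3,5}; {1,6,8}. Points covered: [0, 1, 2, 3, 4, 5, 6, 7, 8].
  Class 3 (3 blocks): {2,4,6}; {3,7,8}; {0,1,5}. Points covered: [0, 1, 2, 3, 4, 5, 6, 7, 8].
All classes full (size 3)? YES. All classes cover every point? YES.
Resolvable? YES.

YES


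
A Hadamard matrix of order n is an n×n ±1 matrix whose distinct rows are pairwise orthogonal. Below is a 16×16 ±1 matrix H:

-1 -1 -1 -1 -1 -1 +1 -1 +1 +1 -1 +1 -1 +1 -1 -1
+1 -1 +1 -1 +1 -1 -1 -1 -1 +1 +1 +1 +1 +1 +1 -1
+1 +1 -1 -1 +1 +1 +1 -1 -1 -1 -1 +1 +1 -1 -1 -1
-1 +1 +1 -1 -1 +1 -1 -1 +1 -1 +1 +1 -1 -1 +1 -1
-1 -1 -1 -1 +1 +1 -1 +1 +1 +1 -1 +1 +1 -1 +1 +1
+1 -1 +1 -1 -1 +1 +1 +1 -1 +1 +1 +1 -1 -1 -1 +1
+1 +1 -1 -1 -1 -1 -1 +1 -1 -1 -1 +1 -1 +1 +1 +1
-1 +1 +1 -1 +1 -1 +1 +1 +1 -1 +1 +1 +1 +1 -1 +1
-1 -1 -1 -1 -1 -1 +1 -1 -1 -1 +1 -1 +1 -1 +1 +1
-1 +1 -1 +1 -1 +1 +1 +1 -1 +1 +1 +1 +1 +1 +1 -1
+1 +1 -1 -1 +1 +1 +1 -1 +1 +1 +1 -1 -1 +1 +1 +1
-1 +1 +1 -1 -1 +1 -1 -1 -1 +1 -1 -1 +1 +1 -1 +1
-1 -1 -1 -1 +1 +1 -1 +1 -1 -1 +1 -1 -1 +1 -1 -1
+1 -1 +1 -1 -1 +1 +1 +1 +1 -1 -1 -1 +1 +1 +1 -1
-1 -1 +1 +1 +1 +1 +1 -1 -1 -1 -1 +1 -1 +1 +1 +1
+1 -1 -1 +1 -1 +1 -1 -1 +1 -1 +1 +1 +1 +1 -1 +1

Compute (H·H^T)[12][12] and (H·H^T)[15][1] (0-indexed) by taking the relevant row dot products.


Row 1 of H: [1, -1, 1, -1, 1, -1, -1, -1, -1, 1, 1, 1, 1, 1, 1, -1].
Row 12 of H: [-1, -1, -1, -1, 1, 1, -1, 1, -1, -1, 1, -1, -1, 1, -1, -1].
Row 15 of H: [1, -1, -1, 1, -1, 1, -1, -1, 1, -1, 1, 1, 1, 1, -1, 1].
(H·H^T)[12][12] = Σ_j H[12][j]·H[12][j] = (-1)² + (-1)² + (-1)² + (-1)² + (1)² + (1)² + (-1)² + (1)² + (-1)² + (-1)² + (1)² + (-1)² + (-1)² + (1)² + (-1)² + (-1)² = 1 + 1 + 1 + 1 + 1 + 1 + 1 + 1 + 1 + 1 + 1 + 1 + 1 + 1 + 1 + 1 = 16.
(H·H^T)[15][1] = Σ_j H[15][j]·H[1][j] = (1)·(1) + (-1)·(-1) + (-1)·(1) + (1)·(-1) + (-1)·(1) + (1)·(-1) + (-1)·(-1) + (-1)·(-1) + (1)·(-1) + (-1)·(1) + (1)·(1) + (1)·(1) + (1)·(1) + (1)·(1) + (-1)·(1) + (1)·(-1) = 1 + 1 + -1 + -1 + -1 + -1 + 1 + 1 + -1 + -1 + 1 + 1 + 1 + 1 + -1 + -1 = 0.
So rows 15 and 1 are orthogonal; the diagonal entry equals n = 16.

(12,12) entry = 16; (15,1) entry = 0.


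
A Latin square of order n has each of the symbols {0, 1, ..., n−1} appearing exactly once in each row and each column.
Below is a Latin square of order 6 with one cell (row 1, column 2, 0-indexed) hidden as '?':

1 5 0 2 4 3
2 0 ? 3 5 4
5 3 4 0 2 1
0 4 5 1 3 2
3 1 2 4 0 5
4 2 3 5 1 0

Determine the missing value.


Row 1 contains symbols [0, 2, 3, 4, 5] — missing [1].
Column 2 contains symbols [0, 2, 3, 4, 5] — missing [1].
The missing symbol must appear in both missing sets; intersection = [1].
Therefore the hidden value is 1.

Missing value = 1.


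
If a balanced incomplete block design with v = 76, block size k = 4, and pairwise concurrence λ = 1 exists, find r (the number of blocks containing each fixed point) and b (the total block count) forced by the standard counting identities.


Any 2-(v, k, λ) BIBD satisfies two necessary conditions:
  (i)  Each point sits in r blocks, and counting incidences through any fixed point gives r(k − 1) = λ(v − 1), so r = λ(v − 1)/(k − 1).
  (ii) Total incidences bk = vr, so b = vr/k.
Step 1: r = λ(v − 1)/(k − 1) = 1·(76 − 1)/(4 − 1) = 1·75/3 = 75/3 = 25.
Step 2: b = vr/k = 76·25/4 = 1900/4 = 475.
Check integrality: r = 25 ∈ Z ✓, b = 475 ∈ Z ✓.
(These identities are necessary conditions: they determine r and b for any design with these parameters, but do not by themselves prove that one exists.)

r = 25, b = 475.


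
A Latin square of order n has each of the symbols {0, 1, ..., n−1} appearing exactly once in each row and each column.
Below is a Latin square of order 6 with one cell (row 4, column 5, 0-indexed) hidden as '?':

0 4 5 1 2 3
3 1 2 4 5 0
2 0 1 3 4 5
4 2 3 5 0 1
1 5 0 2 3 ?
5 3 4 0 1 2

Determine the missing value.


Row 4 contains symbols [0, 1, 2, 3, 5] — missing [4].
Column 5 contains symbols [0, 1, 2, 3, 5] — missing [4].
The missing symbol must appear in both missing sets; intersection = [4].
Therefore the hidden value is 4.

Missing value = 4.


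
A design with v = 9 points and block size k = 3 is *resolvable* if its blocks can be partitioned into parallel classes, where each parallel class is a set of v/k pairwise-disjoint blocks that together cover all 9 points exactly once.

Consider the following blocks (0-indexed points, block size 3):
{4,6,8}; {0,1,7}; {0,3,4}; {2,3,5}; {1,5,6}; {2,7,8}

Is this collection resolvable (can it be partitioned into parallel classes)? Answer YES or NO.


v = 9, block size k = 3, number of blocks = 6.
For resolvability, blocks must partition into parallel classes of size v/k = 3.
Total blocks must therefore be a multiple of 3: 6 = 3·2 + 0 ⇒ divisible ✓.
Greedy packing gives 2 candidate class(es). Each should be a full parallel class (size 3, covers all 9 points).
  Class 1 (3 blocks): {4,6,8}; {0,1,7}; {2,3,5}. Points covered: [0, 1, 2, 3, 4, 5, 6, 7, 8].
  Class 2 (3 blocks): {0,3,4}; {1,5,6}; {2,7,8}. Points covered: [0, 1, 2, 3, 4, 5, 6, 7, 8].
All classes full (size 3)? YES. All classes cover every point? YES.
Resolvable? YES.

YES


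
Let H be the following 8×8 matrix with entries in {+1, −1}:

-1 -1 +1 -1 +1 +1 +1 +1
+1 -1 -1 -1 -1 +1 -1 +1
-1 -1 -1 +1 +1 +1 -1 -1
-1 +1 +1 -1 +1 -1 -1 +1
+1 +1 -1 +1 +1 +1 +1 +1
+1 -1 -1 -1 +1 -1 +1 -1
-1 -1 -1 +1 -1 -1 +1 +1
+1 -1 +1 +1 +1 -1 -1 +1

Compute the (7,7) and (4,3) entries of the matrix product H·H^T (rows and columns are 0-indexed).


Row 3 of H: [-1, 1, 1, -1, 1, -1, -1, 1].
Row 4 of H: [1, 1, -1, 1, 1, 1, 1, 1].
Row 7 of H: [1, -1, 1, 1, 1, -1, -1, 1].
(H·H^T)[7][7] = Σ_j H[7][j]·H[7][j] = (1)² + (-1)² + (1)² + (1)² + (1)² + (-1)² + (-1)² + (1)² = 1 + 1 + 1 + 1 + 1 + 1 + 1 + 1 = 8.
(H·H^T)[4][3] = Σ_j H[4][j]·H[3][j] = (1)·(-1) + (1)·(1) + (-1)·(1) + (1)·(-1) + (1)·(1) + (1)·(-1) + (1)·(-1) + (1)·(1) = -1 + 1 + -1 + -1 + 1 + -1 + -1 + 1 = -2.
Rows 4 and 3 are not orthogonal (dot product = -2 ≠ 0), so H is not a Hadamard matrix.

(7,7) entry = 8; (4,3) entry = -2.


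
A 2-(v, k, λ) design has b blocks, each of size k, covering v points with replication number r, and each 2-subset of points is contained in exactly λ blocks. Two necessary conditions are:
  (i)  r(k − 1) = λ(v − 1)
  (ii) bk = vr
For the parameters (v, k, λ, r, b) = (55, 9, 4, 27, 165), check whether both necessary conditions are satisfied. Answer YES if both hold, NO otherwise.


Condition (i): r(k − 1) = 27·8 = 216; λ(v − 1) = 4·54 = 216. Match? YES.
Condition (ii): bk = 165·9 = 1485; vr = 55·27 = 1485. Match? YES.
Both conditions hold? YES.

YES


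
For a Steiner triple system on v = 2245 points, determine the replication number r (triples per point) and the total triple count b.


An STS(v) is a 2-(v, 3, 1) BIBD: block size k = 3, λ = 1.
Replication: r(k − 1) = λ(v − 1) ⇒ r·2 = 2245 − 1 = 2244 ⇒ r = 1122.
Block count: b = v(v − 1)/6 = 2245·2244/6 = 5037780/6 = 839630.

r = 1122, b = 839630.


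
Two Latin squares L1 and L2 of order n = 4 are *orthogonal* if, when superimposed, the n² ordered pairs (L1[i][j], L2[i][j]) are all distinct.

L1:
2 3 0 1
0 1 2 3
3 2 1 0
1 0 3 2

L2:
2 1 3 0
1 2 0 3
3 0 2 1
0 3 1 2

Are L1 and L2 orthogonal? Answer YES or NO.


Form the n² = 16 superimposed pairs (L1[i][j], L2[i][j]), row by row (rows and columns indexed from 0):
row 0: (2,2) (3,1) (0,3) (1,0)
row 1: (0,1) (1,2) (2,0) (3,3)
row 2: (3,3) (2,0) (1,2) (0,1)
row 3: (1,0) (0,3) (3,1) (2,2)
Orthogonality requires all 16 pairs distinct.
But the pair (3,3) repeats: cell (1,3) has L1 = 3, L2 = 3, and cell (2,0) has L1 = 3, L2 = 3.
A repeated pair means some other pair never occurs (only 8 distinct pairs out of 16), so the squares are not orthogonal.
Conclusion: NO.

NO


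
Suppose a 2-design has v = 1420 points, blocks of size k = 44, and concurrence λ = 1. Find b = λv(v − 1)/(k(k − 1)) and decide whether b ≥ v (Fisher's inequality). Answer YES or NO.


r = λ(v − 1)/(k − 1) = 1·1419/43 = 33.
b = vr/k = 1420·33/44 = 1065.
Fisher's inequality: b ≥ v ⇔ 1065 ≥ 1420? NO.

NO


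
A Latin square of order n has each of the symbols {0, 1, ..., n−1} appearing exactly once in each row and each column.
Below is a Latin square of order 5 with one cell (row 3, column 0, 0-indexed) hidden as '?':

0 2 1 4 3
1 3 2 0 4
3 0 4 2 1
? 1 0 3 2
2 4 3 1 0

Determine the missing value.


Row 3 contains symbols [0, 1, 2, 3] — missing [4].
Column 0 contains symbols [0, 1, 2, 3] — missing [4].
The missing symbol must appear in both missing sets; intersection = [4].
Therefore the hidden value is 4.

Missing value = 4.


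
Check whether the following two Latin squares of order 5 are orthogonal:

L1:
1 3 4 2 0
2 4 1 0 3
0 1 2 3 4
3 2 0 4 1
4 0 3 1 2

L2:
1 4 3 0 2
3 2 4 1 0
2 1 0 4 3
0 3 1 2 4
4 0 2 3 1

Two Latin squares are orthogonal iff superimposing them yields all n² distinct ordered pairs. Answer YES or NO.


Form the n² = 25 superimposed pairs (L1[i][j], L2[i][j]), row by row (rows and columns indexed from 0):
row 0: (1,1) (3,4) (4,3) (2,0) (0,2)
row 1: (2,3) (4,2) (1,4) (0,1) (3,0)
row 2: (0,2) (1,1) (2,0) (3,4) (4,3)
row 3: (3,0) (2,3) (0,1) (4,2) (1,4)
row 4: (4,4) (0,0) (3,2) (1,3) (2,1)
Orthogonality requires all 25 pairs distinct.
But the pair (0,2) repeats: cell (0,4) has L1 = 0, L2 = 2, and cell (2,0) has L1 = 0, L2 = 2.
A repeated pair means some other pair never occurs (only 15 distinct pairs out of 25), so the squares are not orthogonal.
Conclusion: NO.

NO


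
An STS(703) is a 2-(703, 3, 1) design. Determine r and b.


An STS(v) is a 2-(v, 3, 1) BIBD: block size k = 3, λ = 1.
Replication: r(k − 1) = λ(v − 1) ⇒ r·2 = 703 − 1 = 702 ⇒ r = 351.
Block count: b = v(v − 1)/6 = 703·702/6 = 493506/6 = 82251.

r = 351, b = 82251.


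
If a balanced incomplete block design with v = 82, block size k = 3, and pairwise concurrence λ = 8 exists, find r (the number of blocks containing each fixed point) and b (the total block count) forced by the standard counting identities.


Any 2-(v, k, λ) BIBD satisfies two necessary conditions:
  (i)  Each point sits in r blocks, and counting incidences through any fixed point gives r(k − 1) = λ(v − 1), so r = λ(v − 1)/(k − 1).
  (ii) Total incidences bk = vr, so b = vr/k.
Step 1: r = λ(v − 1)/(k − 1) = 8·(82 − 1)/(3 − 1) = 8·81/2 = 648/2 = 324.
Step 2: b = vr/k = 82·324/3 = 26568/3 = 8856.
Check integrality: r = 324 ∈ Z ✓, b = 8856 ∈ Z ✓.
(These identities are necessary conditions: they determine r and b for any design with these parameters, but do not by themselves prove that one exists.)

r = 324, b = 8856.


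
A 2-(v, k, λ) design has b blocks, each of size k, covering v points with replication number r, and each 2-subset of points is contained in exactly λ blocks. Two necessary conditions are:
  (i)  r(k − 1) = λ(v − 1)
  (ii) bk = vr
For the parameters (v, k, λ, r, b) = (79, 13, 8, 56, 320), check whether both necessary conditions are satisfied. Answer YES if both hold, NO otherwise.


Condition (i): r(k − 1) = 56·12 = 672; λ(v − 1) = 8·78 = 624. Match? NO.
Condition (ii): bk = 320·13 = 4160; vr = 79·56 = 4424. Match? NO.
Both conditions hold? NO.

NO


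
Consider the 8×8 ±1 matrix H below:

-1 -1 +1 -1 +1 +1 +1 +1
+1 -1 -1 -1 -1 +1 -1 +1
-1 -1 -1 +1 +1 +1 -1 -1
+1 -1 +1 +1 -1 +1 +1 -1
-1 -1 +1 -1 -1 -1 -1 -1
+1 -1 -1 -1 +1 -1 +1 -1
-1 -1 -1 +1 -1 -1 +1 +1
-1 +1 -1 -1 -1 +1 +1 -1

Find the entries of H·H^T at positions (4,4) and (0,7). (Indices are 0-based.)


Row 0 of H: [-1, -1, 1, -1, 1, 1, 1, 1].
Row 4 of H: [-1, -1, 1, -1, -1, -1, -1, -1].
Row 7 of H: [-1, 1, -1, -1, -1, 1, 1, -1].
(H·H^T)[4][4] = Σ_j H[4][j]·H[4][j] = (-1)² + (-1)² + (1)² + (-1)² + (-1)² + (-1)² + (-1)² + (-1)² = 1 + 1 + 1 + 1 + 1 + 1 + 1 + 1 = 8.
(H·H^T)[0][7] = Σ_j H[0][j]·H[7][j] = (-1)·(-1) + (-1)·(1) + (1)·(-1) + (-1)·(-1) + (1)·(-1) + (1)·(1) + (1)·(1) + (1)·(-1) = 1 + -1 + -1 + 1 + -1 + 1 + 1 + -1 = 0.
So rows 0 and 7 are orthogonal; the diagonal entry equals n = 8.

(4,4) entry = 8; (0,7) entry = 0.


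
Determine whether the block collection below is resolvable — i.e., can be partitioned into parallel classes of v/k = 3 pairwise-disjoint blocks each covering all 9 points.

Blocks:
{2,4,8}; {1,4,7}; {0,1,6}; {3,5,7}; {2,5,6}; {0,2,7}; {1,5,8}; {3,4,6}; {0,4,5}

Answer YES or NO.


v = 9, block size k = 3, number of blocks = 9.
For resolvability, blocks must partition into parallel classes of size v/k = 3.
Total blocks must therefore be a multiple of 3: 9 = 3·3 + 0 ⇒ divisible ✓.
Consider block {1,4,7}. The only other block(s) in the collection disjoint from it are {2,5,6} — just 1 block(s). Any parallel class containing {1,4,7} would need 2 other blocks each disjoint from it, so no parallel class of size 3 can contain {1,4,7}.
Since every block must belong to some parallel class in a resolution, the collection cannot be partitioned into parallel classes.
Resolvable? NO.

NO


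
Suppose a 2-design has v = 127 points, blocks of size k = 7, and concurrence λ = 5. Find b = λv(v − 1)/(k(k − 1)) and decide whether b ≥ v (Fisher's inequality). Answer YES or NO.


r = λ(v − 1)/(k − 1) = 5·126/6 = 105.
b = vr/k = 127·105/7 = 1905.
Fisher's inequality: b ≥ v ⇔ 1905 ≥ 127? YES.

YES


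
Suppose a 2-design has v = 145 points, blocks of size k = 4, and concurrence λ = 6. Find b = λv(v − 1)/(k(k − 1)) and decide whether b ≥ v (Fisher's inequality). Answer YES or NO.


r = λ(v − 1)/(k − 1) = 6·144/3 = 288.
b = vr/k = 145·288/4 = 10440.
Fisher's inequality: b ≥ v ⇔ 10440 ≥ 145? YES.

YES


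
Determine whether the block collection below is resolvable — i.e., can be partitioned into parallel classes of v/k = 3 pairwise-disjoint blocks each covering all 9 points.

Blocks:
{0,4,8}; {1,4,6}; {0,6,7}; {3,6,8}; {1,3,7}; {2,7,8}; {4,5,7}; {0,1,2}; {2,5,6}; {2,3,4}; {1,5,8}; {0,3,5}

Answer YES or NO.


v = 9, block size k = 3, number of blocks = 12.
For resolvability, blocks must partition into parallel classes of size v/k = 3.
Total blocks must therefore be a multiple of 3: 12 = 3·4 + 0 ⇒ divisible ✓.
Greedy packing gives 4 candidate class(es). Each should be a full parallel class (size 3, covers all 9 points).
  Class 1 (3 blocks): {0,4,8}; {1,3,7}; {2,5,6}. Points covered: [0, 1, 2, 3, 4, 5, 6, 7, 8].
  Class 2 (3 blocks): {1,4,6}; {2,7,8}; {0,3,5}. Points covered: [0, 1, 2, 3, 4, 5, 6, 7, 8].
  Class 3 (3 blocks): {0,6,7}; {2,3,4}; {1,5,8}. Points covered: [0, 1, 2, 3, 4, 5, 6, 7, 8].
  Class 4 (3 blocks): {3,6,8}; {4,5,7}; {0,1,2}. Points covered: [0, 1, 2, 3, 4, 5, 6, 7, 8].
All classes full (size 3)? YES. All classes cover every point? YES.
Resolvable? YES.

YES


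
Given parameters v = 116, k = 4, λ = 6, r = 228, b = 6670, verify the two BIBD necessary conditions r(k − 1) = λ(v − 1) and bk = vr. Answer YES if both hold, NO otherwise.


Condition (i): r(k − 1) = 228·3 = 684; λ(v − 1) = 6·115 = 690. Match? NO.
Condition (ii): bk = 6670·4 = 26680; vr = 116·228 = 26448. Match? NO.
Both conditions hold? NO.

NO


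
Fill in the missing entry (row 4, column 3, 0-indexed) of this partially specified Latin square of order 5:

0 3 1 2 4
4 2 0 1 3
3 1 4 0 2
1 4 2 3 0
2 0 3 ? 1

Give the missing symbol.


Row 4 contains symbols [0, 1, 2, 3] — missing [4].
Column 3 contains symbols [0, 1, 2, 3] — missing [4].
The missing symbol must appear in both missing sets; intersection = [4].
Therefore the hidden value is 4.

Missing value = 4.


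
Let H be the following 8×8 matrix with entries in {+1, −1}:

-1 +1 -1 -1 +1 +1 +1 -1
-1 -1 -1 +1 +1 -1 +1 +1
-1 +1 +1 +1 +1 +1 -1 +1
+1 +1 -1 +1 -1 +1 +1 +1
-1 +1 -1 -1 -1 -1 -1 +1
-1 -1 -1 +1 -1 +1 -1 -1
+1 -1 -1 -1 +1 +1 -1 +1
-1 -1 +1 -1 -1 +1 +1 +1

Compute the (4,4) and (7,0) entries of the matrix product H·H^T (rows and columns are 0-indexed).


Row 0 of H: [-1, 1, -1, -1, 1, 1, 1, -1].
Row 4 of H: [-1, 1, -1, -1, -1, -1, -1, 1].
Row 7 of H: [-1, -1, 1, -1, -1, 1, 1, 1].
(H·H^T)[4][4] = Σ_j H[4][j]·H[4][j] = (-1)² + (1)² + (-1)² + (-1)² + (-1)² + (-1)² + (-1)² + (1)² = 1 + 1 + 1 + 1 + 1 + 1 + 1 + 1 = 8.
(H·H^T)[7][0] = Σ_j H[7][j]·H[0][j] = (-1)·(-1) + (-1)·(1) + (1)·(-1) + (-1)·(-1) + (-1)·(1) + (1)·(1) + (1)·(1) + (1)·(-1) = 1 + -1 + -1 + 1 + -1 + 1 + 1 + -1 = 0.
So rows 7 and 0 are orthogonal; the diagonal entry equals n = 8.

(4,4) entry = 8; (7,0) entry = 0.


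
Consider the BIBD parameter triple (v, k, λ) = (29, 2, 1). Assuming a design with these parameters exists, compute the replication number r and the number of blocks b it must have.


Any 2-(v, k, λ) BIBD satisfies two necessary conditions:
  (i)  Each point sits in r blocks, and counting incidences through any fixed point gives r(k − 1) = λ(v − 1), so r = λ(v − 1)/(k − 1).
  (ii) Total incidences bk = vr, so b = vr/k.
Step 1: r = λ(v − 1)/(k − 1) = 1·(29 − 1)/(2 − 1) = 1·28/1 = 28/1 = 28.
Step 2: b = vr/k = 29·28/2 = 812/2 = 406.
Check integrality: r = 28 ∈ Z ✓, b = 406 ∈ Z ✓.
(These identities are necessary conditions: they determine r and b for any design with these parameters, but do not by themselves prove that one exists.)

r = 28, b = 406.


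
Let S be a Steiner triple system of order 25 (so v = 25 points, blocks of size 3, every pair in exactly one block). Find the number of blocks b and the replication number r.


An STS(v) is a 2-(v, 3, 1) BIBD: block size k = 3, λ = 1.
Replication: r(k − 1) = λ(v − 1) ⇒ r·2 = 25 − 1 = 24 ⇒ r = 12.
Block count: bk = vr ⇒ b·3 = 25·12 = 300 ⇒ b = 100.
(Check via b = v(v − 1)/6 = 25·24/6 = 600/6 = 100.)

r = 12, b = 100.


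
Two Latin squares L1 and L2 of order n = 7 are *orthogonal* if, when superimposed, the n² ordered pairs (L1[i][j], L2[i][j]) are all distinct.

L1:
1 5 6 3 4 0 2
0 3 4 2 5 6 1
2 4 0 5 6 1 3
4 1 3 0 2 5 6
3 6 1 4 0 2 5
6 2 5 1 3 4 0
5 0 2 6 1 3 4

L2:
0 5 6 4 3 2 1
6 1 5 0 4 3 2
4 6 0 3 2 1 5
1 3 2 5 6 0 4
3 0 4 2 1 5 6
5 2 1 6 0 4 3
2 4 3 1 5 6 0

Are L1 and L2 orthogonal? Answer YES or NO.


Form the n² = 49 superimposed pairs (L1[i][j], L2[i][j]), row by row (rows and columns indexed from 0):
row 0: (1,0) (5,5) (6,6) (3,4) (4,3) (0,2) (2,1)
row 1: (0,6) (3,1) (4,5) (2,0) (5,4) (6,3) (1,2)
row 2: (2,4) (4,6) (0,0) (5,3) (6,2) (1,1) (3,5)
row 3: (4,1) (1,3) (3,2) (0,5) (2,6) (5,0) (6,4)
row 4: (3,3) (6,0) (1,4) (4,2) (0,1) (2,5) (5,6)
row 5: (6,5) (2,2) (5,1) (1,6) (3,0) (4,4) (0,3)
row 6: (5,2) (0,4) (2,3) (6,1) (1,5) (3,6) (4,0)
Orthogonality requires all 49 pairs distinct.
Check by first coordinate: for each symbol s of L1, list the L2 entries in the n cells where L1 = s; they must all differ.
  L1 = 0: L2 entries (in reading order) 2, 6, 0, 5, 1, 3, 4 — all 7 distinct ✓
  L1 = 1: L2 entries (in reading order) 0, 2, 1, 3, 4, 6, 5 — all 7 distinct ✓
  L1 = 2: L2 entries (in reading order) 1, 0, 4, 6, 5, 2, 3 — all 7 distinct ✓
  L1 = 3: L2 entries (in reading order) 4, 1, 5, 2, 3, 0, 6 — all 7 distinct ✓
  L1 = 4: L2 entries (in reading order) 3, 5, 6, 1, 2, 4, 0 — all 7 distinct ✓
  L1 = 5: L2 entries (in reading order) 5, 4, 3, 0, 6, 1, 2 — all 7 distinct ✓
  L1 = 6: L2 entries (in reading order) 6, 3, 2, 4, 0, 5, 1 — all 7 distinct ✓
Every symbol of L1 meets every symbol of L2 exactly once, so all 49 pairs are distinct (49 of 49).
Conclusion: YES.

YES


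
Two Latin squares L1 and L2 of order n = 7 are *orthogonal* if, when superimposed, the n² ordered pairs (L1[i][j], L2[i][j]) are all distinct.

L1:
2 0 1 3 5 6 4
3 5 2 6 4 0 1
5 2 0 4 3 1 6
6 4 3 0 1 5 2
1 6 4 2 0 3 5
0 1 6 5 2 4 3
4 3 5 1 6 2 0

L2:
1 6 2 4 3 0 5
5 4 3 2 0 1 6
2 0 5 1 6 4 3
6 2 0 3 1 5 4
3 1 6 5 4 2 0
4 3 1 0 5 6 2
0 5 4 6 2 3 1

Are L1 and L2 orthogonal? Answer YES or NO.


Form the n² = 49 superimposed pairs (L1[i][j], L2[i][j]), row by row (rows and columns indexed from 0):
row 0: (2,1) (0,6) (1,2) (3,4) (5,3) (6,0) (4,5)
row 1: (3,5) (5,4) (2,3) (6,2) (4,0) (0,1) (1,6)
row 2: (5,2) (2,0) (0,5) (4,1) (3,6) (1,4) (6,3)
row 3: (6,6) (4,2) (3,0) (0,3) (1,1) (5,5) (2,4)
row 4: (1,3) (6,1) (4,6) (2,5) (0,4) (3,2) (5,0)
row 5: (0,4) (1,3) (6,1) (5,0) (2,5) (4,6) (3,2)
row 6: (4,0) (3,5) (5,4) (1,6) (6,2) (2,3) (0,1)
Orthogonality requires all 49 pairs distinct.
But the pair (0,4) repeats: cell (4,4) has L1 = 0, L2 = 4, and cell (5,0) has L1 = 0, L2 = 4.
A repeated pair means some other pair never occurs (only 35 distinct pairs out of 49), so the squares are not orthogonal.
Conclusion: NO.

NO


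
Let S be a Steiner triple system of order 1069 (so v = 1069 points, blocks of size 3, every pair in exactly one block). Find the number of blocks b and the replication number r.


An STS(v) is a 2-(v, 3, 1) BIBD: block size k = 3, λ = 1.
Replication: r(k − 1) = λ(v − 1) ⇒ r·2 = 1069 − 1 = 1068 ⇒ r = 534.
Block count: b = v(v − 1)/6 = 1069·1068/6 = 1141692/6 = 190282.
(Check via bk = vr: 190282·3 = 570846 = 1069·534 = 570846 ✓.)

r = 534, b = 190282.


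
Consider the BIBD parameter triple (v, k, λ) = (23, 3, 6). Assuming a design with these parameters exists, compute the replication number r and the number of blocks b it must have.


Any 2-(v, k, λ) BIBD satisfies two necessary conditions:
  (i)  Each point sits in r blocks, and counting incidences through any fixed point gives r(k − 1) = λ(v − 1), so r = λ(v − 1)/(k − 1).
  (ii) Total incidences bk = vr, so b = vr/k.
Step 1: r = λ(v − 1)/(k − 1) = 6·(23 − 1)/(3 − 1) = 6·22/2 = 132/2 = 66.
Step 2: b = vr/k = 23·66/3 = 1518/3 = 506.
Check integrality: r = 66 ∈ Z ✓, b = 506 ∈ Z ✓.
(These identities are necessary conditions: they determine r and b for any design with these parameters, but do not by themselves prove that one exists.)

r = 66, b = 506.


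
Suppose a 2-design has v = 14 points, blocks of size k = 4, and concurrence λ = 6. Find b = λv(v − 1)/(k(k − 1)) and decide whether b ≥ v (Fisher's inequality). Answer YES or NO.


r = λ(v − 1)/(k − 1) = 6·13/3 = 26.
b = vr/k = 14·26/4 = 91.
Fisher's inequality: b ≥ v ⇔ 91 ≥ 14? YES.

YES


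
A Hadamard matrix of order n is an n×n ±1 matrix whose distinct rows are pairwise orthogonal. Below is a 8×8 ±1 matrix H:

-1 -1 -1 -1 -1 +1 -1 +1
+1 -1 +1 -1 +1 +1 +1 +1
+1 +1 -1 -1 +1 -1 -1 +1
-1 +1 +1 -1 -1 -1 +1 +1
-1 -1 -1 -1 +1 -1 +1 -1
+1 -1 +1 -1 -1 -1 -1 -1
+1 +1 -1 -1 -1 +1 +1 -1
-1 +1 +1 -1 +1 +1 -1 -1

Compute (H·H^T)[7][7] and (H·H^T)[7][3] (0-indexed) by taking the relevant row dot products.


Row 3 of H: [-1, 1, 1, -1, -1, -1, 1, 1].
Row 7 of H: [-1, 1, 1, -1, 1, 1, -1, -1].
(H·H^T)[7][7] = Σ_j H[7][j]·H[7][j] = (-1)² + (1)² + (1)² + (-1)² + (1)² + (1)² + (-1)² + (-1)² = 1 + 1 + 1 + 1 + 1 + 1 + 1 + 1 = 8.
(H·H^T)[7][3] = Σ_j H[7][j]·H[3][j] = (-1)·(-1) + (1)·(1) + (1)·(1) + (-1)·(-1) + (1)·(-1) + (1)·(-1) + (-1)·(1) + (-1)·(1) = 1 + 1 + 1 + 1 + -1 + -1 + -1 + -1 = 0.
So rows 7 and 3 are orthogonal; the diagonal entry equals n = 8.

(7,7) entry = 8; (7,3) entry = 0.


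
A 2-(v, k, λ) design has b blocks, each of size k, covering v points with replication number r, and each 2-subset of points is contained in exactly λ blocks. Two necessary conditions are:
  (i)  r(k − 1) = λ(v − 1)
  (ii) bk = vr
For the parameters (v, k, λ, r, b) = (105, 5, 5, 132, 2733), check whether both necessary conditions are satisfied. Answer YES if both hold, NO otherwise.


Condition (i): r(k − 1) = 132·4 = 528; λ(v − 1) = 5·104 = 520. Match? NO.
Condition (ii): bk = 2733·5 = 13665; vr = 105·132 = 13860. Match? NO.
Both conditions hold? NO.

NO


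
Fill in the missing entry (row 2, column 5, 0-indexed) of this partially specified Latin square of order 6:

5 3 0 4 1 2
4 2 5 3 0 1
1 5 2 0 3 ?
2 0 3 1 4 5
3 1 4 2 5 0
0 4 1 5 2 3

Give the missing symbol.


Row 2 contains symbols [0, 1, 2, 3, 5] — missing [4].
Column 5 contains symbols [0, 1, 2, 3, 5] — missing [4].
The missing symbol must appear in both missing sets; intersection = [4].
Therefore the hidden value is 4.

Missing value = 4.


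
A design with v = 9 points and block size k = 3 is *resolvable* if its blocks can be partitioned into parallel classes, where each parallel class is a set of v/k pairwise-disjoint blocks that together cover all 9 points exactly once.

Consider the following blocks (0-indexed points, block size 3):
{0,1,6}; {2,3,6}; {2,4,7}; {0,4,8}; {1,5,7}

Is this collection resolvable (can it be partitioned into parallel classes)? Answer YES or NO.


v = 9, block size k = 3, number of blocks = 5.
For resolvability, blocks must partition into parallel classes of size v/k = 3.
Total blocks must therefore be a multiple of 3: 5 = 3·1 + 2 ⇒ not divisible ✗.
Resolvable? NO.

NO


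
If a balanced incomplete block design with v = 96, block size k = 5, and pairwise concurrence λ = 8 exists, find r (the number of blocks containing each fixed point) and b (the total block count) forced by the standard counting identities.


Any 2-(v, k, λ) BIBD satisfies two necessary conditions:
  (i)  Each point sits in r blocks, and counting incidences through any fixed point gives r(k − 1) = λ(v − 1), so r = λ(v − 1)/(k − 1).
  (ii) Total incidences bk = vr, so b = vr/k.
Step 1: r = λ(v − 1)/(k − 1) = 8·(96 − 1)/(5 − 1) = 8·95/4 = 760/4 = 190.
Step 2: b = vr/k = 96·190/5 = 18240/5 = 3648.
Check integrality: r = 190 ∈ Z ✓, b = 3648 ∈ Z ✓.
(These identities are necessary conditions: they determine r and b for any design with these parameters, but do not by themselves prove that one exists.)

r = 190, b = 3648.


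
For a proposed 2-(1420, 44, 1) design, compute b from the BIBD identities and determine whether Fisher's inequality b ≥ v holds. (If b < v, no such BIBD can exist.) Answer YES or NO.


b = λv(v − 1)/(k(k − 1)) = 1·1420·1419/(44·43) = 2014980/1892 = 1065.
Compare with v = 1420: b < v, so Fisher's inequality fails.

NO


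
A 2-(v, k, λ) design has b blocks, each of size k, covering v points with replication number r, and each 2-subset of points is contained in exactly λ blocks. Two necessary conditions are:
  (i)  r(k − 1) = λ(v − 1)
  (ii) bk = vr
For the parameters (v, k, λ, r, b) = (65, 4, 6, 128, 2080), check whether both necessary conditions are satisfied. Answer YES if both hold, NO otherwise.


Condition (i): r(k − 1) = 128·3 = 384; λ(v − 1) = 6·64 = 384. Match? YES.
Condition (ii): bk = 2080·4 = 8320; vr = 65·128 = 8320. Match? YES.
Both conditions hold? YES.

YES


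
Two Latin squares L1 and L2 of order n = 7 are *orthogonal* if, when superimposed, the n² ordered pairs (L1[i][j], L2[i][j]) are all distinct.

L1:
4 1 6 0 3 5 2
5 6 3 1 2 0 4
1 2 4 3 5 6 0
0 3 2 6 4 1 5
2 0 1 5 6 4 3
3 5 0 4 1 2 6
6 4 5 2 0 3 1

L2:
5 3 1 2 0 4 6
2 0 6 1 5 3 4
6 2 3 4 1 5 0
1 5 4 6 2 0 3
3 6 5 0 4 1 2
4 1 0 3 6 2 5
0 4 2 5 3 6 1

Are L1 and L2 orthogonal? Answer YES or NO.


Form the n² = 49 superimposed pairs (L1[i][j], L2[i][j]), row by row (rows and columns indexed from 0):
row 0: (4,5) (1,3) (6,1) (0,2) (3,0) (5,4) (2,6)
row 1: (5,2) (6,0) (3,6) (1,1) (2,5) (0,3) (4,4)
row 2: (1,6) (2,2) (4,3) (3,4) (5,1) (6,5) (0,0)
row 3: (0,1) (3,5) (2,4) (6,6) (4,2) (1,0) (5,3)
row 4: (2,3) (0,6) (1,5) (5,0) (6,4) (4,1) (3,2)
row 5: (3,4) (5,1) (0,0) (4,3) (1,6) (2,2) (6,5)
row 6: (6,0) (4,4) (5,2) (2,5) (0,3) (3,6) (1,1)
Orthogonality requires all 49 pairs distinct.
But the pair (3,4) repeats: cell (2,3) has L1 = 3, L2 = 4, and cell (5,0) has L1 = 3, L2 = 4.
A repeated pair means some other pair never occurs (only 35 distinct pairs out of 49), so the squares are not orthogonal.
Conclusion: NO.

NO


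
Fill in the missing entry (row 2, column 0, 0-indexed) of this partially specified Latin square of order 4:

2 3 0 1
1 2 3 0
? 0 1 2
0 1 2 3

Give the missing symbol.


Row 2 contains symbols [0, 1, 2] — missing [3].
Column 0 contains symbols [0, 1, 2] — missing [3].
The missing symbol must appear in both missing sets; intersection = [3].
Therefore the hidden value is 3.

Missing value = 3.


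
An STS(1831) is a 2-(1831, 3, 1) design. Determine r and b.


An STS(v) is a 2-(v, 3, 1) BIBD: block size k = 3, λ = 1.
Replication: r(k − 1) = λ(v − 1) ⇒ r·2 = 1831 − 1 = 1830 ⇒ r = 915.
Block count: bk = vr ⇒ b·3 = 1831·915 = 1675365 ⇒ b = 558455.

r = 915, b = 558455.


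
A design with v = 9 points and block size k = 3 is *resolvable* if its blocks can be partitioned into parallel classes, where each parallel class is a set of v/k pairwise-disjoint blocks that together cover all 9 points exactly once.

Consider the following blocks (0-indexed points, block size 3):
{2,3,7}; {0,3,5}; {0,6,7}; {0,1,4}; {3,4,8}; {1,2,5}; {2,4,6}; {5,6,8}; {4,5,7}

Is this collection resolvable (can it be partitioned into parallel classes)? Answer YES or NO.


v = 9, block size k = 3, number of blocks = 9.
For resolvability, blocks must partition into parallel classes of size v/k = 3.
Total blocks must therefore be a multiple of 3: 9 = 3·3 + 0 ⇒ divisible ✓.
Consider block {0,3,5}. The only other block(s) in the collection disjoint from it are {2,4,6} — just 1 block(s). Any parallel class containing {0,3,5} would need 2 other blocks each disjoint from it, so no parallel class of size 3 can contain {0,3,5}.
Since every block must belong to some parallel class in a resolution, the collection cannot be partitioned into parallel classes.
Resolvable? NO.

NO


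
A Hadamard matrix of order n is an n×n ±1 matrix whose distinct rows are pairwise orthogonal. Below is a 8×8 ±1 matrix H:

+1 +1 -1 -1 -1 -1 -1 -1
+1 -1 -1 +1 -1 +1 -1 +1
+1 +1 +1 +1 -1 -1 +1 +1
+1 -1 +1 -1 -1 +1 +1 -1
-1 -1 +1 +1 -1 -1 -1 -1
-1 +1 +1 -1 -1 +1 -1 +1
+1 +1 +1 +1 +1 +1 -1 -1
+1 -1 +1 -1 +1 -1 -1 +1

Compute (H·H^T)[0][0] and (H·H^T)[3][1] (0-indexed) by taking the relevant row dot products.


Row 0 of H: [1, 1, -1, -1, -1, -1, -1, -1].
Row 1 of H: [1, -1, -1, 1, -1, 1, -1, 1].
Row 3 of H: [1, -1, 1, -1, -1, 1, 1, -1].
(H·H^T)[0][0] = Σ_j H[0][j]·H[0][j] = (1)² + (1)² + (-1)² + (-1)² + (-1)² + (-1)² + (-1)² + (-1)² = 1 + 1 + 1 + 1 + 1 + 1 + 1 + 1 = 8.
(H·H^T)[3][1] = Σ_j H[3][j]·H[1][j] = (1)·(1) + (-1)·(-1) + (1)·(-1) + (-1)·(1) + (-1)·(-1) + (1)·(1) + (1)·(-1) + (-1)·(1) = 1 + 1 + -1 + -1 + 1 + 1 + -1 + -1 = 0.
So rows 3 and 1 are orthogonal; the diagonal entry equals n = 8.

(0,0) entry = 8; (3,1) entry = 0.


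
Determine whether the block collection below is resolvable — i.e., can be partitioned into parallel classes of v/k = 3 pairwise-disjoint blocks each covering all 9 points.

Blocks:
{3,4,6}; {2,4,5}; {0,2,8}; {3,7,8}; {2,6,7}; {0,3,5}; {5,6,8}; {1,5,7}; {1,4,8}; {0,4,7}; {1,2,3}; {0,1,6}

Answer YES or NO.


v = 9, block size k = 3, number of blocks = 12.
For resolvability, blocks must partition into parallel classes of size v/k = 3.
Total blocks must therefore be a multiple of 3: 12 = 3·4 + 0 ⇒ divisible ✓.
Greedy packing gives 4 candidate class(es). Each should be a full parallel class (size 3, covers all 9 points).
  Class 1 (3 blocks): {3,4,6}; {0,2,8}; {1,5,7}. Points covered: [0, 1, 2, 3, 4, 5, 6, 7, 8].
  Class 2 (3 blocks): {2,4,5}; {3,7,8}; {0,1,6}. Points covered: [0, 1, 2, 3, 4, 5, 6, 7, 8].
  Class 3 (3 blocks): {2,6,7}; {0,3,5}; {1,4,8}. Points covered: [0, 1, 2, 3, 4, 5, 6, 7, 8].
  Class 4 (3 blocks): {5,6,8}; {0,4,7}; {1,2,3}. Points covered: [0, 1, 2, 3, 4, 5, 6, 7, 8].
All classes full (size 3)? YES. All classes cover every point? YES.
Resolvable? YES.

YES


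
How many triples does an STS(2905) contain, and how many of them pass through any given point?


An STS(v) is a 2-(v, 3, 1) BIBD: block size k = 3, λ = 1.
Replication: r(k − 1) = λ(v − 1) ⇒ r·2 = 2905 − 1 = 2904 ⇒ r = 1452.
Block count: bk = vr ⇒ b·3 = 2905·1452 = 4218060 ⇒ b = 1406020.

r = 1452, b = 1406020.
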